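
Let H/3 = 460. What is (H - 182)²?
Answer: 1435204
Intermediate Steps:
H = 1380 (H = 3*460 = 1380)
(H - 182)² = (1380 - 182)² = 1198² = 1435204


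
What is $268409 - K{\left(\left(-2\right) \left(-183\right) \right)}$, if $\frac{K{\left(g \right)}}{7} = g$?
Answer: $265847$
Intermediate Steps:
$K{\left(g \right)} = 7 g$
$268409 - K{\left(\left(-2\right) \left(-183\right) \right)} = 268409 - 7 \left(\left(-2\right) \left(-183\right)\right) = 268409 - 7 \cdot 366 = 268409 - 2562 = 265847$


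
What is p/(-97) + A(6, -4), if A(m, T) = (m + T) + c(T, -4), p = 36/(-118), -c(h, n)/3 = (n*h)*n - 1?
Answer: 1127449/5723 ≈ 197.00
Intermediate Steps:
c(h, n) = 3 - 3*h*n² (c(h, n) = -3*((n*h)*n - 1) = -3*((h*n)*n - 1) = -3*(h*n² - 1) = -3*(-1 + h*n²) = 3 - 3*h*n²)
p = -18/59 (p = 36*(-1/118) = -18/59 ≈ -0.30508)
A(m, T) = 3 + m - 47*T (A(m, T) = (m + T) + (3 - 3*T*(-4)²) = (T + m) + (3 - 3*T*16) = (T + m) + (3 - 48*T) = 3 + m - 47*T)
p/(-97) + A(6, -4) = -18/59/(-97) + (3 + 6 - 47*(-4)) = -1/97*(-18/59) + (3 + 6 + 188) = 18/5723 + 197 = 1127449/5723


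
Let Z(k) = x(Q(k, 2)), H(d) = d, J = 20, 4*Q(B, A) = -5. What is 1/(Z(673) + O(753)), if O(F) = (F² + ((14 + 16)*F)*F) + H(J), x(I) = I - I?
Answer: 1/17577299 ≈ 5.6892e-8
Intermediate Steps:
Q(B, A) = -5/4 (Q(B, A) = (¼)*(-5) = -5/4)
x(I) = 0
O(F) = 20 + 31*F² (O(F) = (F² + ((14 + 16)*F)*F) + 20 = (F² + (30*F)*F) + 20 = (F² + 30*F²) + 20 = 31*F² + 20 = 20 + 31*F²)
Z(k) = 0
1/(Z(673) + O(753)) = 1/(0 + (20 + 31*753²)) = 1/(0 + (20 + 31*567009)) = 1/(0 + (20 + 17577279)) = 1/(0 + 17577299) = 1/17577299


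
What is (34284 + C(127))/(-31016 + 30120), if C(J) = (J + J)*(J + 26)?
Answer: -36573/448 ≈ -81.636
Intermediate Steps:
C(J) = 2*J*(26 + J) (C(J) = (2*J)*(26 + J) = 2*J*(26 + J))
(34284 + C(127))/(-31016 + 30120) = (34284 + 2*127*(26 + 127))/(-31016 + 30120) = (34284 + 2*127*153)/(-896) = (34284 + 38862)*(-1/896) = 73146*(-1/896) = -36573/448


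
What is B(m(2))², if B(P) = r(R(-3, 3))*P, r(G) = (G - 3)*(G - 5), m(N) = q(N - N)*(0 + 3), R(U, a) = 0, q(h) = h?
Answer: 0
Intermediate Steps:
m(N) = 0 (m(N) = (N - N)*(0 + 3) = 0*3 = 0)
r(G) = (-5 + G)*(-3 + G) (r(G) = (-3 + G)*(-5 + G) = (-5 + G)*(-3 + G))
B(P) = 15*P (B(P) = (15 + 0² - 8*0)*P = (15 + 0 + 0)*P = 15*P)
B(m(2))² = (15*0)² = 0² = 0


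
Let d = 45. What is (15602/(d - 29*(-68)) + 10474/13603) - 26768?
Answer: -734206974704/27437251 ≈ -26760.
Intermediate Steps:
(15602/(d - 29*(-68)) + 10474/13603) - 26768 = (15602/(45 - 29*(-68)) + 10474/13603) - 26768 = (15602/(45 + 1972) + 10474*(1/13603)) - 26768 = (15602/2017 + 10474/13603) - 26768 = 233360064/27437251 - 26768 = -734206974704/27437251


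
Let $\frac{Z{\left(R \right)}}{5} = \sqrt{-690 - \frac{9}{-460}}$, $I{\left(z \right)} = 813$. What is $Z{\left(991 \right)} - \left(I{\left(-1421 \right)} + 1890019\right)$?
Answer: $-1890832 + \frac{i \sqrt{36499965}}{46} \approx -1.8908 \cdot 10^{6} + 131.34 i$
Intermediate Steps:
$Z{\left(R \right)} = \frac{i \sqrt{36499965}}{46}$ ($Z{\left(R \right)} = 5 \sqrt{-690 - \frac{9}{-460}} = 5 \sqrt{-690 - - \frac{9}{460}} = 5 \sqrt{-690 + \frac{9}{460}} = 5 \sqrt{- \frac{317391}{460}} = 5 \frac{i \sqrt{36499965}}{230} = \frac{i \sqrt{36499965}}{46}$)
$Z{\left(991 \right)} - \left(I{\left(-1421 \right)} + 1890019\right) = \frac{i \sqrt{36499965}}{46} - \left(813 + 1890019\right) = \frac{i \sqrt{36499965}}{46} - 1890832 = -1890832 + \frac{i \sqrt{36499965}}{46}$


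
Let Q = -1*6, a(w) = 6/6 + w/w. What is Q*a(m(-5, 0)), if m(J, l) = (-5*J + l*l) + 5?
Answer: -12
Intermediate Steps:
m(J, l) = 5 + l**2 - 5*J (m(J, l) = (-5*J + l**2) + 5 = (l**2 - 5*J) + 5 = 5 + l**2 - 5*J)
a(w) = 2 (a(w) = 6*(1/6) + 1 = 1 + 1 = 2)
Q = -6
Q*a(m(-5, 0)) = -6*2 = -12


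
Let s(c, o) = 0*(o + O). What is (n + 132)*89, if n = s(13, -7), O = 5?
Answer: 11748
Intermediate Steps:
s(c, o) = 0 (s(c, o) = 0*(o + 5) = 0*(5 + o) = 0)
n = 0
(n + 132)*89 = (0 + 132)*89 = 132*89 = 11748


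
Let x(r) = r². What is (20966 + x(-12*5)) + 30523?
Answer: 55089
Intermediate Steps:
(20966 + x(-12*5)) + 30523 = (20966 + (-12*5)²) + 30523 = (20966 + (-60)²) + 30523 = (20966 + 3600) + 30523 = 24566 + 30523 = 55089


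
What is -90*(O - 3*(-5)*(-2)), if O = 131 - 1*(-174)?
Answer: -24750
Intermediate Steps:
O = 305 (O = 131 + 174 = 305)
-90*(O - 3*(-5)*(-2)) = -90*(305 - 3*(-5)*(-2)) = -90*(305 + 15*(-2)) = -90*(305 - 30) = -90*275 = -24750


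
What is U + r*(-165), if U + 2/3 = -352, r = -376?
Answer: 185062/3 ≈ 61687.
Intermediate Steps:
U = -1058/3 (U = -⅔ - 352 = -1058/3 ≈ -352.67)
U + r*(-165) = -1058/3 - 376*(-165) = -1058/3 + 62040 = 185062/3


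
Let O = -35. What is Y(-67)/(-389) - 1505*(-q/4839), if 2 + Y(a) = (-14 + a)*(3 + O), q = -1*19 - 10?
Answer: -29510915/1882371 ≈ -15.678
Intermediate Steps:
q = -29 (q = -19 - 10 = -29)
Y(a) = 446 - 32*a (Y(a) = -2 + (-14 + a)*(3 - 35) = -2 + (-14 + a)*(-32) = -2 + (448 - 32*a) = 446 - 32*a)
Y(-67)/(-389) - 1505*(-q/4839) = (446 - 32*(-67))/(-389) - 1505/((-4839/(-29))) = (446 + 2144)*(-1/389) - 1505/((-4839*(-1/29))) = 2590*(-1/389) - 1505/4839/29 = -2590/389 - 1505*29/4839 = -2590/389 - 43645/4839 = -29510915/1882371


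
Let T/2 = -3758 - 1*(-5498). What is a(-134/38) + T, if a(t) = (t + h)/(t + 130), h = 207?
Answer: 8366306/2403 ≈ 3481.6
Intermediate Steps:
T = 3480 (T = 2*(-3758 - 1*(-5498)) = 2*(-3758 + 5498) = 2*1740 = 3480)
a(t) = (207 + t)/(130 + t) (a(t) = (t + 207)/(t + 130) = (207 + t)/(130 + t))
a(-134/38) + T = (207 - 134/38)/(130 - 134/38) + 3480 = (207 - 134*1/38)/(130 - 134*1/38) + 3480 = (207 - 67/19)/(130 - 67/19) + 3480 = (3866/19)/(2403/19) + 3480 = (19/2403)*(3866/19) + 3480 = 3866/2403 + 3480 = 8366306/2403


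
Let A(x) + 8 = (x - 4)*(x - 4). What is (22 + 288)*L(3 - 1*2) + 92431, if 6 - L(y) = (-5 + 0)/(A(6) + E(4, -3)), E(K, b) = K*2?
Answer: 189357/2 ≈ 94679.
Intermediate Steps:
E(K, b) = 2*K
A(x) = -8 + (-4 + x)² (A(x) = -8 + (x - 4)*(x - 4) = -8 + (-4 + x)*(-4 + x) = -8 + (-4 + x)²)
L(y) = 29/4 (L(y) = 6 - (-5 + 0)/((-8 + (-4 + 6)²) + 2*4) = 6 - (-5)/((-8 + 2²) + 8) = 6 - (-5)/((-8 + 4) + 8) = 6 - (-5)/(-4 + 8) = 6 - (-5)/4 = 6 - 1*(-5/4) = 6 + 5/4 = 29/4)
(22 + 288)*L(3 - 1*2) + 92431 = (22 + 288)*(29/4) + 92431 = 310*(29/4) + 92431 = 4495/2 + 92431 = 189357/2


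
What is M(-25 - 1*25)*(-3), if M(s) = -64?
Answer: 192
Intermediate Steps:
M(-25 - 1*25)*(-3) = -64*(-3) = 192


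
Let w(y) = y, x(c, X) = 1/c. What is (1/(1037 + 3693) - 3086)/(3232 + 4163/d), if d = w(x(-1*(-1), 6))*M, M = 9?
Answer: -3204171/3836030 ≈ -0.83528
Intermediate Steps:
d = 9 (d = 9/(-1*(-1)) = 9/1 = 1*9 = 9)
(1/(1037 + 3693) - 3086)/(3232 + 4163/d) = (1/(1037 + 3693) - 3086)/(3232 + 4163/9) = (1/4730 - 3086)/(3232 + 4163*(⅑)) = (1/4730 - 3086)/(3232 + 4163/9) = -14596779/(4730*33251/9) = -14596779/4730*9/33251 = -3204171/3836030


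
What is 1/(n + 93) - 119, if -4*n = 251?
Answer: -14395/121 ≈ -118.97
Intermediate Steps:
n = -251/4 (n = -¼*251 = -251/4 ≈ -62.750)
1/(n + 93) - 119 = 1/(-251/4 + 93) - 119 = 1/(121/4) - 119 = 4/121 - 119 = -14395/121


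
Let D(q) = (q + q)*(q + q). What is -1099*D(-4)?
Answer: -70336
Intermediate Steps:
D(q) = 4*q² (D(q) = (2*q)*(2*q) = 4*q²)
-1099*D(-4) = -4396*(-4)² = -4396*16 = -1099*64 = -70336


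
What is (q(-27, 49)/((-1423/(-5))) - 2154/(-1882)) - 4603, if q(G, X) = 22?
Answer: -6161978848/1339043 ≈ -4601.8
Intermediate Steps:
(q(-27, 49)/((-1423/(-5))) - 2154/(-1882)) - 4603 = (22/((-1423/(-5))) - 2154/(-1882)) - 4603 = (22/((-1423*(-⅕))) - 2154*(-1/1882)) - 4603 = (22/(1423/5) + 1077/941) - 4603 = (22*(5/1423) + 1077/941) - 4603 = (110/1423 + 1077/941) - 4603 = 1636081/1339043 - 4603 = -6161978848/1339043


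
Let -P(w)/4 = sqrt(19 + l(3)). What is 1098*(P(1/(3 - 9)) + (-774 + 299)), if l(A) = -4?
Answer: -521550 - 4392*sqrt(15) ≈ -5.3856e+5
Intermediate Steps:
P(w) = -4*sqrt(15) (P(w) = -4*sqrt(19 - 4) = -4*sqrt(15))
1098*(P(1/(3 - 9)) + (-774 + 299)) = 1098*(-4*sqrt(15) + (-774 + 299)) = 1098*(-4*sqrt(15) - 475) = 1098*(-475 - 4*sqrt(15)) = -521550 - 4392*sqrt(15)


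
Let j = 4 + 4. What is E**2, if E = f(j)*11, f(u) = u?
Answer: 7744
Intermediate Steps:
j = 8
E = 88 (E = 8*11 = 88)
E**2 = 88**2 = 7744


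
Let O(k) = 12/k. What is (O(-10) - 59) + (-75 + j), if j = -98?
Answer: -1166/5 ≈ -233.20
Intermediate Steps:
(O(-10) - 59) + (-75 + j) = (12/(-10) - 59) + (-75 - 98) = (12*(-⅒) - 59) - 173 = (-6/5 - 59) - 173 = -301/5 - 173 = -1166/5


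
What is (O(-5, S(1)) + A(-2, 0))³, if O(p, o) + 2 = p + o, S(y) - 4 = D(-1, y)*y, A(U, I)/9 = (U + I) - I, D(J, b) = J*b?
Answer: -10648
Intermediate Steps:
A(U, I) = 9*U (A(U, I) = 9*((U + I) - I) = 9*((I + U) - I) = 9*U)
S(y) = 4 - y² (S(y) = 4 + (-y)*y = 4 - y²)
O(p, o) = -2 + o + p (O(p, o) = -2 + (p + o) = -2 + (o + p) = -2 + o + p)
(O(-5, S(1)) + A(-2, 0))³ = ((-2 + (4 - 1*1²) - 5) + 9*(-2))³ = ((-2 + (4 - 1*1) - 5) - 18)³ = ((-2 + (4 - 1) - 5) - 18)³ = ((-2 + 3 - 5) - 18)³ = (-4 - 18)³ = (-22)³ = -10648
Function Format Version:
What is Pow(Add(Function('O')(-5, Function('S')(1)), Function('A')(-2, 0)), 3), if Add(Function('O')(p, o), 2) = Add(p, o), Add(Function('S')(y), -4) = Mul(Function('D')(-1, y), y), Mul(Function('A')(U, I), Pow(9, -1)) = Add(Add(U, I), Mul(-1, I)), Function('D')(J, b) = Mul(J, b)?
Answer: -10648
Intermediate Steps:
Function('A')(U, I) = Mul(9, U) (Function('A')(U, I) = Mul(9, Add(Add(U, I), Mul(-1, I))) = Mul(9, Add(Add(I, U), Mul(-1, I))) = Mul(9, U))
Function('S')(y) = Add(4, Mul(-1, Pow(y, 2))) (Function('S')(y) = Add(4, Mul(Mul(-1, y), y)) = Add(4, Mul(-1, Pow(y, 2))))
Function('O')(p, o) = Add(-2, o, p) (Function('O')(p, o) = Add(-2, Add(p, o)) = Add(-2, Add(o, p)) = Add(-2, o, p))
Pow(Add(Function('O')(-5, Function('S')(1)), Function('A')(-2, 0)), 3) = Pow(Add(Add(-2, Add(4, Mul(-1, Pow(1, 2))), -5), Mul(9, -2)), 3) = Pow(Add(Add(-2, Add(4, Mul(-1, 1)), -5), -18), 3) = Pow(Add(Add(-2, Add(4, -1), -5), -18), 3) = Pow(Add(Add(-2, 3, -5), -18), 3) = Pow(Add(-4, -18), 3) = Pow(-22, 3) = -10648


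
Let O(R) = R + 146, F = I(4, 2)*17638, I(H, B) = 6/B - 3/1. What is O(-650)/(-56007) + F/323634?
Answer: 8/889 ≈ 0.0089989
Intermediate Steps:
I(H, B) = -3 + 6/B (I(H, B) = 6/B - 3*1 = 6/B - 3 = -3 + 6/B)
F = 0 (F = (-3 + 6/2)*17638 = (-3 + 6*(½))*17638 = (-3 + 3)*17638 = 0*17638 = 0)
O(R) = 146 + R
O(-650)/(-56007) + F/323634 = (146 - 650)/(-56007) + 0/323634 = -504*(-1/56007) + 0*(1/323634) = 8/889 + 0 = 8/889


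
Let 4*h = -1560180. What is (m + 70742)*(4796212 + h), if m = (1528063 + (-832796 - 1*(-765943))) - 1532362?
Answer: -1806528470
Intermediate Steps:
h = -390045 (h = (1/4)*(-1560180) = -390045)
m = -71152 (m = (1528063 + (-832796 + 765943)) - 1532362 = (1528063 - 66853) - 1532362 = 1461210 - 1532362 = -71152)
(m + 70742)*(4796212 + h) = (-71152 + 70742)*(4796212 - 390045) = -410*4406167 = -1806528470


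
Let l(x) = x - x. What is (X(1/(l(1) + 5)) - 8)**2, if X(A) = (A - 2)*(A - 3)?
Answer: 5476/625 ≈ 8.7616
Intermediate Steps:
l(x) = 0
X(A) = (-3 + A)*(-2 + A) (X(A) = (-2 + A)*(-3 + A) = (-3 + A)*(-2 + A))
(X(1/(l(1) + 5)) - 8)**2 = ((6 + (1/(0 + 5))**2 - 5/(0 + 5)) - 8)**2 = ((6 + (1/5)**2 - 5/5) - 8)**2 = ((6 + (1/5)**2 - 5*1/5) - 8)**2 = ((6 + 1/25 - 1) - 8)**2 = (126/25 - 8)**2 = (-74/25)**2 = 5476/625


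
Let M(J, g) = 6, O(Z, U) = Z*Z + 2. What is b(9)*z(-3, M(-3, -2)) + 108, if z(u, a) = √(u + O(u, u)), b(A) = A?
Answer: 108 + 18*√2 ≈ 133.46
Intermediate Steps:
O(Z, U) = 2 + Z² (O(Z, U) = Z² + 2 = 2 + Z²)
z(u, a) = √(2 + u + u²) (z(u, a) = √(u + (2 + u²)) = √(2 + u + u²))
b(9)*z(-3, M(-3, -2)) + 108 = 9*√(2 - 3 + (-3)²) + 108 = 9*√(2 - 3 + 9) + 108 = 9*√8 + 108 = 9*(2*√2) + 108 = 18*√2 + 108 = 108 + 18*√2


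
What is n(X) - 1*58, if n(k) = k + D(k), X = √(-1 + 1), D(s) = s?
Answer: -58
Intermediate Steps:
X = 0 (X = √0 = 0)
n(k) = 2*k (n(k) = k + k = 2*k)
n(X) - 1*58 = 2*0 - 1*58 = 0 - 58 = -58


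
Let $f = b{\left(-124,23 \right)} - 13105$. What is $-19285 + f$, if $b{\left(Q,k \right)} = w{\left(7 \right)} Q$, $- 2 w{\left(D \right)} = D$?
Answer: $-31956$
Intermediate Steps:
$w{\left(D \right)} = - \frac{D}{2}$
$b{\left(Q,k \right)} = - \frac{7 Q}{2}$ ($b{\left(Q,k \right)} = \left(- \frac{1}{2}\right) 7 Q = - \frac{7 Q}{2}$)
$f = -12671$ ($f = \left(- \frac{7}{2}\right) \left(-124\right) - 13105 = 434 - 13105 = -12671$)
$-19285 + f = -19285 - 12671 = -31956$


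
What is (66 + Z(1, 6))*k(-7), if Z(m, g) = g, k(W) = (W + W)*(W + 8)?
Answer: -1008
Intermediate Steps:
k(W) = 2*W*(8 + W) (k(W) = (2*W)*(8 + W) = 2*W*(8 + W))
(66 + Z(1, 6))*k(-7) = (66 + 6)*(2*(-7)*(8 - 7)) = 72*(2*(-7)*1) = 72*(-14) = -1008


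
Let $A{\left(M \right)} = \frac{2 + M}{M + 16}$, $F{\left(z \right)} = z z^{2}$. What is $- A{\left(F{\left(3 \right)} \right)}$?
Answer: $- \frac{29}{43} \approx -0.67442$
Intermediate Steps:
$F{\left(z \right)} = z^{3}$
$A{\left(M \right)} = \frac{2 + M}{16 + M}$
$- A{\left(F{\left(3 \right)} \right)} = - \frac{2 + 3^{3}}{16 + 3^{3}} = - \frac{2 + 27}{16 + 27} = - \frac{29}{43}$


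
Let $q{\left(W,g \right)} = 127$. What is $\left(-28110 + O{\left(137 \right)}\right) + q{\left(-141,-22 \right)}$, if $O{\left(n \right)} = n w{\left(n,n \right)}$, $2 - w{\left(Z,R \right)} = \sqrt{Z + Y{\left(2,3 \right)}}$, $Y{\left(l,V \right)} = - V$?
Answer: $-27709 - 137 \sqrt{134} \approx -29295.0$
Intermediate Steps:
$w{\left(Z,R \right)} = 2 - \sqrt{-3 + Z}$ ($w{\left(Z,R \right)} = 2 - \sqrt{Z - 3} = 2 - \sqrt{-3 + Z}$)
$O{\left(n \right)} = n \left(2 - \sqrt{-3 + n}\right)$
$\left(-28110 + O{\left(137 \right)}\right) + q{\left(-141,-22 \right)} = \left(-28110 + 137 \left(2 - \sqrt{-3 + 137}\right)\right) + 127 = \left(-28110 + 137 \left(2 - \sqrt{134}\right)\right) + 127 = \left(-28110 + \left(274 - 137 \sqrt{134}\right)\right) + 127 = \left(-27836 - 137 \sqrt{134}\right) + 127 = -27709 - 137 \sqrt{134}$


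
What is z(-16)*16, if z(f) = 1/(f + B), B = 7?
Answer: -16/9 ≈ -1.7778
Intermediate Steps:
z(f) = 1/(7 + f) (z(f) = 1/(f + 7) = 1/(7 + f))
z(-16)*16 = 16/(7 - 16) = 16/(-9) = -⅑*16 = -16/9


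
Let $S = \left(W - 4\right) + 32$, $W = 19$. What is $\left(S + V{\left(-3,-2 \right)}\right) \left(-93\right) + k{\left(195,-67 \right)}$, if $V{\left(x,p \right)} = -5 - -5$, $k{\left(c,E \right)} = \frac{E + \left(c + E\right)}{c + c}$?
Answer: $- \frac{1704629}{390} \approx -4370.8$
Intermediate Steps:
$k{\left(c,E \right)} = \frac{c + 2 E}{2 c}$ ($k{\left(c,E \right)} = \frac{E + \left(E + c\right)}{2 c} = \left(c + 2 E\right) \frac{1}{2 c} = \frac{c + 2 E}{2 c}$)
$V{\left(x,p \right)} = 0$ ($V{\left(x,p \right)} = -5 + 5 = 0$)
$S = 47$ ($S = \left(19 - 4\right) + 32 = 15 + 32 = 47$)
$\left(S + V{\left(-3,-2 \right)}\right) \left(-93\right) + k{\left(195,-67 \right)} = \left(47 + 0\right) \left(-93\right) + \frac{-67 + \frac{1}{2} \cdot 195}{195} = 47 \left(-93\right) + \frac{-67 + \frac{195}{2}}{195} = -4371 + \frac{1}{195} \cdot \frac{61}{2} = -4371 + \frac{61}{390} = - \frac{1704629}{390}$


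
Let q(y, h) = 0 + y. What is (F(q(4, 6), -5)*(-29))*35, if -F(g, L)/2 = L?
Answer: -10150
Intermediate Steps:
q(y, h) = y
F(g, L) = -2*L
(F(q(4, 6), -5)*(-29))*35 = (-2*(-5)*(-29))*35 = (10*(-29))*35 = -290*35 = -10150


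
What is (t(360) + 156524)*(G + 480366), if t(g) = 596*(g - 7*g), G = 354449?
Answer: -944038855340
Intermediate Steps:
t(g) = -3576*g (t(g) = 596*(-6*g) = -3576*g)
(t(360) + 156524)*(G + 480366) = (-3576*360 + 156524)*(354449 + 480366) = (-1287360 + 156524)*834815 = -1130836*834815 = -944038855340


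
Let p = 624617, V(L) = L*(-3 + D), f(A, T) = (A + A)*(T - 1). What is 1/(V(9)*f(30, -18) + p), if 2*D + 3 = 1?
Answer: 1/665657 ≈ 1.5023e-6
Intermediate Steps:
D = -1 (D = -3/2 + (½)*1 = -3/2 + ½ = -1)
f(A, T) = 2*A*(-1 + T) (f(A, T) = (2*A)*(-1 + T) = 2*A*(-1 + T))
V(L) = -4*L (V(L) = L*(-3 - 1) = L*(-4) = -4*L)
1/(V(9)*f(30, -18) + p) = 1/((-4*9)*(2*30*(-1 - 18)) + 624617) = 1/(-72*30*(-19) + 624617) = 1/(-36*(-1140) + 624617) = 1/(41040 + 624617) = 1/665657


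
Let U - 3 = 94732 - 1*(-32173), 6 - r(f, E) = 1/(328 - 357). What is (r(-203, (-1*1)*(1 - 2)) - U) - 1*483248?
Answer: -17694349/29 ≈ -6.1015e+5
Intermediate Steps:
r(f, E) = 175/29 (r(f, E) = 6 - 1/(328 - 357) = 6 - 1/(-29) = 6 - 1*(-1/29) = 6 + 1/29 = 175/29)
U = 126908 (U = 3 + (94732 - 1*(-32173)) = 3 + (94732 + 32173) = 3 + 126905 = 126908)
(r(-203, (-1*1)*(1 - 2)) - U) - 1*483248 = (175/29 - 1*126908) - 1*483248 = (175/29 - 126908) - 483248 = -3680157/29 - 483248 = -17694349/29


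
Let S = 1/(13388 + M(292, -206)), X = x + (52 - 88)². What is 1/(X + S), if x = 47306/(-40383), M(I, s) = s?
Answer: 25348986/32822593127 ≈ 0.00077230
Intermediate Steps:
x = -6758/5769 (x = 47306*(-1/40383) = -6758/5769 ≈ -1.1714)
X = 7469866/5769 (X = -6758/5769 + (52 - 88)² = -6758/5769 + (-36)² = -6758/5769 + 1296 = 7469866/5769 ≈ 1294.8)
S = 1/13182 (S = 1/(13388 - 206) = 1/13182 ≈ 7.5861e-5)
1/(X + S) = 1/(7469866/5769 + 1/13182) = 1/(32822593127/25348986) = 25348986/32822593127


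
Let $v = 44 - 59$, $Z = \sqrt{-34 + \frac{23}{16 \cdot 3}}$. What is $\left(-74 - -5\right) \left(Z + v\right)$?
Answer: $1035 - \frac{23 i \sqrt{4827}}{4} \approx 1035.0 - 399.49 i$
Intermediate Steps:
$Z = \frac{i \sqrt{4827}}{12}$ ($Z = \sqrt{-34 + \frac{23}{48}} = \sqrt{- \frac{1609}{48}} = \frac{i \sqrt{4827}}{12} \approx 5.7897 i$)
$v = -15$ ($v = 44 - 59 = -15$)
$\left(-74 - -5\right) \left(Z + v\right) = \left(-74 - -5\right) \left(\frac{i \sqrt{4827}}{12} - 15\right) = \left(-74 + 5\right) \left(-15 + \frac{i \sqrt{4827}}{12}\right) = - 69 \left(-15 + \frac{i \sqrt{4827}}{12}\right) = 1035 - \frac{23 i \sqrt{4827}}{4}$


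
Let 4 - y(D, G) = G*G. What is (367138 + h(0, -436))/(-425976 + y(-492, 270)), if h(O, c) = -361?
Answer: -366777/498872 ≈ -0.73521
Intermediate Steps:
y(D, G) = 4 - G**2 (y(D, G) = 4 - G*G = 4 - G**2)
(367138 + h(0, -436))/(-425976 + y(-492, 270)) = (367138 - 361)/(-425976 + (4 - 1*270**2)) = 366777/(-425976 + (4 - 1*72900)) = 366777/(-425976 + (4 - 72900)) = 366777/(-425976 - 72896) = 366777/(-498872) = 366777*(-1/498872) = -366777/498872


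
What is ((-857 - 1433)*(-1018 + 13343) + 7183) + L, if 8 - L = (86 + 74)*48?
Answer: -28224739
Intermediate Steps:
L = -7672 (L = 8 - (86 + 74)*48 = 8 - 160*48 = 8 - 1*7680 = 8 - 7680 = -7672)
((-857 - 1433)*(-1018 + 13343) + 7183) + L = ((-857 - 1433)*(-1018 + 13343) + 7183) - 7672 = (-2290*12325 + 7183) - 7672 = (-28224250 + 7183) - 7672 = -28217067 - 7672 = -28224739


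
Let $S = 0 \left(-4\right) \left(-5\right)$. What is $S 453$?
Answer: $0$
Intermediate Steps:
$S = 0$ ($S = 0 \left(-5\right) = 0$)
$S 453 = 0 \cdot 453 = 0$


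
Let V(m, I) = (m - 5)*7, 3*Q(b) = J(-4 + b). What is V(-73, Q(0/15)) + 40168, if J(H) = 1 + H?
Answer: 39622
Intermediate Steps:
Q(b) = -1 + b/3 (Q(b) = (1 + (-4 + b))/3 = (-3 + b)/3 = -1 + b/3)
V(m, I) = -35 + 7*m (V(m, I) = (-5 + m)*7 = -35 + 7*m)
V(-73, Q(0/15)) + 40168 = (-35 + 7*(-73)) + 40168 = (-35 - 511) + 40168 = -546 + 40168 = 39622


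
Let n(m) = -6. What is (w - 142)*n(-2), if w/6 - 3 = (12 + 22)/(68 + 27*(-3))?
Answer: 10896/13 ≈ 838.15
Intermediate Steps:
w = 30/13 (w = 18 + 6*((12 + 22)/(68 + 27*(-3))) = 18 + 6*(34/(68 - 81)) = 18 + 6*(34/(-13)) = 18 + 6*(34*(-1/13)) = 18 + 6*(-34/13) = 18 - 204/13 = 30/13 ≈ 2.3077)
(w - 142)*n(-2) = (30/13 - 142)*(-6) = -1816/13*(-6) = 10896/13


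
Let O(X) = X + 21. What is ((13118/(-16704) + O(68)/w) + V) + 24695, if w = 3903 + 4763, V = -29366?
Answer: -169067876419/36189216 ≈ -4671.8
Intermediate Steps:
w = 8666
O(X) = 21 + X
((13118/(-16704) + O(68)/w) + V) + 24695 = ((13118/(-16704) + (21 + 68)/8666) - 29366) + 24695 = ((13118*(-1/16704) + 89*(1/8666)) - 29366) + 24695 = ((-6559/8352 + 89/8666) - 29366) + 24695 = (-28048483/36189216 - 29366) + 24695 = -1062760565539/36189216 + 24695 = -169067876419/36189216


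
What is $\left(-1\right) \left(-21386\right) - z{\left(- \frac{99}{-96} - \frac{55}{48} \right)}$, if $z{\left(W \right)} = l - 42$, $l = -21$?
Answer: $21449$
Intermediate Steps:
$z{\left(W \right)} = -63$ ($z{\left(W \right)} = -21 - 42 = -63$)
$\left(-1\right) \left(-21386\right) - z{\left(- \frac{99}{-96} - \frac{55}{48} \right)} = \left(-1\right) \left(-21386\right) - -63 = 21386 + 63 = 21449$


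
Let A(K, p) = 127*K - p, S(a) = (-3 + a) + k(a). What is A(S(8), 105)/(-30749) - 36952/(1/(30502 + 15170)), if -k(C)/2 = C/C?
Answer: -51894218456532/30749 ≈ -1.6877e+9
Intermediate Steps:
k(C) = -2 (k(C) = -2*C/C = -2*1 = -2)
S(a) = -5 + a (S(a) = (-3 + a) - 2 = -5 + a)
A(K, p) = -p + 127*K
A(S(8), 105)/(-30749) - 36952/(1/(30502 + 15170)) = (-1*105 + 127*(-5 + 8))/(-30749) - 36952/(1/(30502 + 15170)) = (-105 + 127*3)*(-1/30749) - 36952/(1/45672) = (-105 + 381)*(-1/30749) - 36952/1/45672 = 276*(-1/30749) - 36952*45672 = -276/30749 - 1687671744 = -51894218456532/30749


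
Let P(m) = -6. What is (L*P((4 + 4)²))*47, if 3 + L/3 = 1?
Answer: 1692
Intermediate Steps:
L = -6 (L = -9 + 3*1 = -9 + 3 = -6)
(L*P((4 + 4)²))*47 = -6*(-6)*47 = 36*47 = 1692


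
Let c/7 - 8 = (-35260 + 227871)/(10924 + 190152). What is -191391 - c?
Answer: -38496745249/201076 ≈ -1.9145e+5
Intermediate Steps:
c = 12608533/201076 (c = 56 + 7*((-35260 + 227871)/(10924 + 190152)) = 56 + 7*(192611/201076) = 56 + 1348277/201076 = 12608533/201076 ≈ 62.705)
-191391 - c = -191391 - 1*12608533/201076 = -191391 - 12608533/201076 = -38496745249/201076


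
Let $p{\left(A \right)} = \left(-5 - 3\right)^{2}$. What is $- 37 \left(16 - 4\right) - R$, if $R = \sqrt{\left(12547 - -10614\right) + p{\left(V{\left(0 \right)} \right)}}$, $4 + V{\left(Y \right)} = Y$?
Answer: $-444 - 5 \sqrt{929} \approx -596.4$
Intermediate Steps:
$V{\left(Y \right)} = -4 + Y$
$p{\left(A \right)} = 64$ ($p{\left(A \right)} = \left(-8\right)^{2} = 64$)
$R = 5 \sqrt{929}$ ($R = \sqrt{\left(12547 - -10614\right) + 64} = \sqrt{\left(12547 + 10614\right) + 64} = \sqrt{23161 + 64} = \sqrt{23225} = 5 \sqrt{929} \approx 152.4$)
$- 37 \left(16 - 4\right) - R = - 37 \left(16 - 4\right) - 5 \sqrt{929} = \left(-37\right) 12 - 5 \sqrt{929} = -444 - 5 \sqrt{929}$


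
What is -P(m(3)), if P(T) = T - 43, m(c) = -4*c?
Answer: 55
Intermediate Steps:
P(T) = -43 + T
-P(m(3)) = -(-43 - 4*3) = -(-43 - 12) = -1*(-55) = 55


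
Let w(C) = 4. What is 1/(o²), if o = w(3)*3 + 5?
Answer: 1/289 ≈ 0.0034602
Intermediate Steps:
o = 17 (o = 4*3 + 5 = 12 + 5 = 17)
1/(o²) = 1/(17²) = 1/289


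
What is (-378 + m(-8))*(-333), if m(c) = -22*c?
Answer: 67266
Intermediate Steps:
(-378 + m(-8))*(-333) = (-378 - 22*(-8))*(-333) = (-378 + 176)*(-333) = -202*(-333) = 67266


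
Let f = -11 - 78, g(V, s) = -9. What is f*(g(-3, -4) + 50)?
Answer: -3649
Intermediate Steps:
f = -89
f*(g(-3, -4) + 50) = -89*(-9 + 50) = -89*41 = -3649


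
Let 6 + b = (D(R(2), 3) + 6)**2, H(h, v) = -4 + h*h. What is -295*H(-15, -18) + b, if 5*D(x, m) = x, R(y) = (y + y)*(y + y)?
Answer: -1627909/25 ≈ -65116.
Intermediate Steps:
R(y) = 4*y**2 (R(y) = (2*y)*(2*y) = 4*y**2)
D(x, m) = x/5
H(h, v) = -4 + h**2
b = 1966/25 (b = -6 + ((4*2**2)/5 + 6)**2 = -6 + ((4*4)/5 + 6)**2 = -6 + ((1/5)*16 + 6)**2 = -6 + (16/5 + 6)**2 = -6 + (46/5)**2 = -6 + 2116/25 = 1966/25 ≈ 78.640)
-295*H(-15, -18) + b = -295*(-4 + (-15)**2) + 1966/25 = -295*(-4 + 225) + 1966/25 = -295*221 + 1966/25 = -65195 + 1966/25 = -1627909/25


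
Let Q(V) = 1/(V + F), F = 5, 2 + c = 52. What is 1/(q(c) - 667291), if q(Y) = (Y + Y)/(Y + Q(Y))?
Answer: -2751/1835712041 ≈ -1.4986e-6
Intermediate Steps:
c = 50 (c = -2 + 52 = 50)
Q(V) = 1/(5 + V) (Q(V) = 1/(V + 5) = 1/(5 + V))
q(Y) = 2*Y/(Y + 1/(5 + Y)) (q(Y) = (Y + Y)/(Y + 1/(5 + Y)) = (2*Y)/(Y + 1/(5 + Y)) = 2*Y/(Y + 1/(5 + Y)))
1/(q(c) - 667291) = 1/(2*50*(5 + 50)/(1 + 50*(5 + 50)) - 667291) = 1/(2*50*55/(1 + 50*55) - 667291) = 1/(2*50*55/(1 + 2750) - 667291) = 1/(2*50*55/2751 - 667291) = 1/(2*50*(1/2751)*55 - 667291) = 1/(5500/2751 - 667291) = 1/(-1835712041/2751) = -2751/1835712041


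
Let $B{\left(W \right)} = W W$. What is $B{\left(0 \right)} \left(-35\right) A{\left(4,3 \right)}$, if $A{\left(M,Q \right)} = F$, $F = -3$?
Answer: $0$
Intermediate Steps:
$A{\left(M,Q \right)} = -3$
$B{\left(W \right)} = W^{2}$
$B{\left(0 \right)} \left(-35\right) A{\left(4,3 \right)} = 0^{2} \left(-35\right) \left(-3\right) = 0 \left(-35\right) \left(-3\right) = 0 \left(-3\right) = 0$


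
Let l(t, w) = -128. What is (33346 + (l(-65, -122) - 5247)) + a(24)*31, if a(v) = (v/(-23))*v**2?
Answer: 214789/23 ≈ 9338.7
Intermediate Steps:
a(v) = -v**3/23 (a(v) = (v*(-1/23))*v**2 = (-v/23)*v**2 = -v**3/23)
(33346 + (l(-65, -122) - 5247)) + a(24)*31 = (33346 + (-128 - 5247)) - 1/23*24**3*31 = (33346 - 5375) - 1/23*13824*31 = 27971 - 13824/23*31 = 27971 - 428544/23 = 214789/23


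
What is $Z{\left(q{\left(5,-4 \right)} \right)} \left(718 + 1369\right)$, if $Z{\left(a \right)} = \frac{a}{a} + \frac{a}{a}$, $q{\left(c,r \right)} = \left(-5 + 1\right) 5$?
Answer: $4174$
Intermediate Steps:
$q{\left(c,r \right)} = -20$ ($q{\left(c,r \right)} = \left(-4\right) 5 = -20$)
$Z{\left(a \right)} = 2$ ($Z{\left(a \right)} = 1 + 1 = 2$)
$Z{\left(q{\left(5,-4 \right)} \right)} \left(718 + 1369\right) = 2 \left(718 + 1369\right) = 2 \cdot 2087 = 4174$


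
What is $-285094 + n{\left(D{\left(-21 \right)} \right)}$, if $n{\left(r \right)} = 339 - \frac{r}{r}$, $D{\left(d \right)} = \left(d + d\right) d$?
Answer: $-284756$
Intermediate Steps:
$D{\left(d \right)} = 2 d^{2}$ ($D{\left(d \right)} = 2 d d = 2 d^{2}$)
$n{\left(r \right)} = 338$ ($n{\left(r \right)} = 339 - 1 = 338$)
$-285094 + n{\left(D{\left(-21 \right)} \right)} = -285094 + 338 = -284756$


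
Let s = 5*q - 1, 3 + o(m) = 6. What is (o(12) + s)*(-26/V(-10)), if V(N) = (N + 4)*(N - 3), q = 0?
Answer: -⅔ ≈ -0.66667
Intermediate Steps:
o(m) = 3 (o(m) = -3 + 6 = 3)
V(N) = (-3 + N)*(4 + N) (V(N) = (4 + N)*(-3 + N) = (-3 + N)*(4 + N))
s = -1 (s = 5*0 - 1 = 0 - 1 = -1)
(o(12) + s)*(-26/V(-10)) = (3 - 1)*(-26/(-12 - 10 + (-10)²)) = 2*(-26/(-12 - 10 + 100)) = 2*(-26/78) = 2*(-26*1/78) = 2*(-⅓) = -⅔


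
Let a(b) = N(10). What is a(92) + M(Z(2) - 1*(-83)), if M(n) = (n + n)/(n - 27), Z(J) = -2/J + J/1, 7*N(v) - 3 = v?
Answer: 639/133 ≈ 4.8045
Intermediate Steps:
N(v) = 3/7 + v/7
Z(J) = J - 2/J (Z(J) = -2/J + J*1 = -2/J + J = J - 2/J)
a(b) = 13/7 (a(b) = 3/7 + (1/7)*10 = 3/7 + 10/7 = 13/7)
M(n) = 2*n/(-27 + n) (M(n) = (2*n)/(-27 + n) = 2*n/(-27 + n))
a(92) + M(Z(2) - 1*(-83)) = 13/7 + 2*((2 - 2/2) - 1*(-83))/(-27 + ((2 - 2/2) - 1*(-83))) = 13/7 + 2*((2 - 2*1/2) + 83)/(-27 + ((2 - 2*1/2) + 83)) = 13/7 + 2*((2 - 1) + 83)/(-27 + ((2 - 1) + 83)) = 13/7 + 2*(1 + 83)/(-27 + (1 + 83)) = 13/7 + 2*84/(-27 + 84) = 13/7 + 2*84/57 = 13/7 + 2*84*(1/57) = 13/7 + 56/19 = 639/133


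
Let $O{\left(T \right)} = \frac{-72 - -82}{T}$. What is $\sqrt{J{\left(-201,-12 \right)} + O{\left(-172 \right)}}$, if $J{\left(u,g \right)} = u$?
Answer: $\frac{i \sqrt{1487026}}{86} \approx 14.18 i$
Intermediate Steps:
$O{\left(T \right)} = \frac{10}{T}$ ($O{\left(T \right)} = \frac{-72 + 82}{T} = \frac{10}{T}$)
$\sqrt{J{\left(-201,-12 \right)} + O{\left(-172 \right)}} = \sqrt{-201 + \frac{10}{-172}} = \sqrt{-201 + 10 \left(- \frac{1}{172}\right)} = \sqrt{-201 - \frac{5}{86}} = \sqrt{- \frac{17291}{86}} = \frac{i \sqrt{1487026}}{86}$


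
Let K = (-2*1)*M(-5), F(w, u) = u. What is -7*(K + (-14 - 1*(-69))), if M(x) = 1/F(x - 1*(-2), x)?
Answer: -1939/5 ≈ -387.80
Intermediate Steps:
M(x) = 1/x
K = ⅖ (K = -2*1/(-5) = -2*(-⅕) = ⅖ ≈ 0.40000)
-7*(K + (-14 - 1*(-69))) = -7*(⅖ + (-14 - 1*(-69))) = -7*(⅖ + (-14 + 69)) = -7*(⅖ + 55) = -7*277/5 = -1939/5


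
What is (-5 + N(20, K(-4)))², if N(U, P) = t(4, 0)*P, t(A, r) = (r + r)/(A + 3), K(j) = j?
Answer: 25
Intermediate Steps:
t(A, r) = 2*r/(3 + A) (t(A, r) = (2*r)/(3 + A) = 2*r/(3 + A))
N(U, P) = 0 (N(U, P) = (2*0/(3 + 4))*P = (2*0/7)*P = (2*0*(⅐))*P = 0*P = 0)
(-5 + N(20, K(-4)))² = (-5 + 0)² = (-5)² = 25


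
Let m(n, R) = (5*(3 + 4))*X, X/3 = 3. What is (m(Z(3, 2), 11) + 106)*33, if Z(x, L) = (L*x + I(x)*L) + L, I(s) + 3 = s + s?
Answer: 13893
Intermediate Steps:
X = 9 (X = 3*3 = 9)
I(s) = -3 + 2*s (I(s) = -3 + (s + s) = -3 + 2*s)
Z(x, L) = L + L*x + L*(-3 + 2*x) (Z(x, L) = (L*x + (-3 + 2*x)*L) + L = (L*x + L*(-3 + 2*x)) + L = L + L*x + L*(-3 + 2*x))
m(n, R) = 315 (m(n, R) = (5*(3 + 4))*9 = (5*7)*9 = 35*9 = 315)
(m(Z(3, 2), 11) + 106)*33 = (315 + 106)*33 = 421*33 = 13893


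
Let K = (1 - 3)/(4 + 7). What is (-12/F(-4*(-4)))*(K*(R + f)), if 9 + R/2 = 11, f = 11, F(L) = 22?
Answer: 180/121 ≈ 1.4876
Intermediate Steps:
R = 4 (R = -18 + 2*11 = -18 + 22 = 4)
K = -2/11 ≈ -0.18182
(-12/F(-4*(-4)))*(K*(R + f)) = (-12/22)*(-2*(4 + 11)/11) = (-12*1/22)*(-2/11*15) = -6/11*(-30/11) = 180/121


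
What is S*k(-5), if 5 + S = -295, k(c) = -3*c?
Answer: -4500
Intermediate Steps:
S = -300 (S = -5 - 295 = -300)
S*k(-5) = -(-900)*(-5) = -300*15 = -4500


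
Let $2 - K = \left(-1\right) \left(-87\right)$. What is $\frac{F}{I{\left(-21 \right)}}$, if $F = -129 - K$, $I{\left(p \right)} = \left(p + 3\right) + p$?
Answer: $\frac{44}{39} \approx 1.1282$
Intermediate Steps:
$I{\left(p \right)} = 3 + 2 p$ ($I{\left(p \right)} = \left(3 + p\right) + p = 3 + 2 p$)
$K = -85$ ($K = 2 - \left(-1\right) \left(-87\right) = 2 - 87 = -85$)
$F = -44$ ($F = -129 - -85 = -129 + 85 = -44$)
$\frac{F}{I{\left(-21 \right)}} = - \frac{44}{3 + 2 \left(-21\right)} = - \frac{44}{3 - 42} = - \frac{44}{-39} = \left(-44\right) \left(- \frac{1}{39}\right) = \frac{44}{39}$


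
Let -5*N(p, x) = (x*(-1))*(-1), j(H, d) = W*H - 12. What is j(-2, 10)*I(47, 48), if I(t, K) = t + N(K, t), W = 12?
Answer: -6768/5 ≈ -1353.6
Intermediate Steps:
j(H, d) = -12 + 12*H (j(H, d) = 12*H - 12 = -12 + 12*H)
N(p, x) = -x/5 (N(p, x) = -x*(-1)*(-1)/5 = -(-x)*(-1)/5 = -x/5)
I(t, K) = 4*t/5 (I(t, K) = t - t/5 = 4*t/5)
j(-2, 10)*I(47, 48) = (-12 + 12*(-2))*((⅘)*47) = (-12 - 24)*(188/5) = -36*188/5 = -6768/5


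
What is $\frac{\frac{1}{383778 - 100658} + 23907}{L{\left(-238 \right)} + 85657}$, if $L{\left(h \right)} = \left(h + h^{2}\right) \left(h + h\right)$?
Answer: $- \frac{6768549841}{7577310148880} \approx -0.00089327$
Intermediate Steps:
$L{\left(h \right)} = 2 h \left(h + h^{2}\right)$ ($L{\left(h \right)} = \left(h + h^{2}\right) 2 h = 2 h \left(h + h^{2}\right)$)
$\frac{\frac{1}{383778 - 100658} + 23907}{L{\left(-238 \right)} + 85657} = \frac{\frac{1}{383778 - 100658} + 23907}{2 \left(-238\right)^{2} \left(1 - 238\right) + 85657} = \frac{\frac{1}{283120} + 23907}{2 \cdot 56644 \left(-237\right) + 85657} = \frac{\frac{1}{283120} + 23907}{-26849256 + 85657} = \frac{6768549841}{283120 \left(-26763599\right)} = \frac{6768549841}{283120} \left(- \frac{1}{26763599}\right) = - \frac{6768549841}{7577310148880}$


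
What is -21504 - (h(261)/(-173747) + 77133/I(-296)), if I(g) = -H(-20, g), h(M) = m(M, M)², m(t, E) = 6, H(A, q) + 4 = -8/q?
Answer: -7109454173/173747 ≈ -40918.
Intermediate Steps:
H(A, q) = -4 - 8/q
h(M) = 36 (h(M) = 6² = 36)
I(g) = 4 + 8/g (I(g) = -(-4 - 8/g) = 4 + 8/g)
-21504 - (h(261)/(-173747) + 77133/I(-296)) = -21504 - (36/(-173747) + 77133/(4 + 8/(-296))) = -21504 - (36*(-1/173747) + 77133/(4 + 8*(-1/296))) = -21504 - (-36/173747 + 77133/(4 - 1/37)) = -21504 - (-36/173747 + 77133/(147/37)) = -21504 - (-36/173747 + 77133*(37/147)) = -21504 - (-36/173747 + 135901/7) = -21504 - 1*3373198685/173747 = -21504 - 3373198685/173747 = -7109454173/173747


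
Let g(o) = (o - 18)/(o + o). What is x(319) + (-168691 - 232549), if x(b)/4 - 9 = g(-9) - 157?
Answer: -401826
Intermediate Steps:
g(o) = (-18 + o)/(2*o) (g(o) = (-18 + o)/((2*o)) = (-18 + o)*(1/(2*o)) = (-18 + o)/(2*o))
x(b) = -586 (x(b) = 36 + 4*((½)*(-18 - 9)/(-9) - 157) = 36 + 4*((½)*(-⅑)*(-27) - 157) = 36 + 4*(3/2 - 157) = 36 + 4*(-311/2) = 36 - 622 = -586)
x(319) + (-168691 - 232549) = -586 + (-168691 - 232549) = -586 - 401240 = -401826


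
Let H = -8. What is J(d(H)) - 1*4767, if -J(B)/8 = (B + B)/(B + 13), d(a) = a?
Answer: -23707/5 ≈ -4741.4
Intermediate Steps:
J(B) = -16*B/(13 + B) (J(B) = -8*(B + B)/(B + 13) = -8*2*B/(13 + B) = -16*B/(13 + B))
J(d(H)) - 1*4767 = -16*(-8)/(13 - 8) - 1*4767 = -16*(-8)/5 - 4767 = -16*(-8)*⅕ - 4767 = 128/5 - 4767 = -23707/5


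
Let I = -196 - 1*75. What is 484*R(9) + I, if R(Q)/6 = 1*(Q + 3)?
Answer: 34577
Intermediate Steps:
R(Q) = 18 + 6*Q (R(Q) = 6*(1*(Q + 3)) = 6*(1*(3 + Q)) = 6*(3 + Q) = 18 + 6*Q)
I = -271 (I = -196 - 75 = -271)
484*R(9) + I = 484*(18 + 6*9) - 271 = 484*(18 + 54) - 271 = 484*72 - 271 = 34848 - 271 = 34577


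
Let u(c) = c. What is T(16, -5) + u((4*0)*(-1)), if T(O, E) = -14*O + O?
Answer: -208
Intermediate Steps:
T(O, E) = -13*O
T(16, -5) + u((4*0)*(-1)) = -13*16 + (4*0)*(-1) = -208 + 0*(-1) = -208 + 0 = -208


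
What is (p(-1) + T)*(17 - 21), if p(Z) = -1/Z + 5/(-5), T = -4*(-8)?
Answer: -128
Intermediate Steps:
T = 32
p(Z) = -1 - 1/Z (p(Z) = -1/Z + 5*(-1/5) = -1/Z - 1 = -1 - 1/Z)
(p(-1) + T)*(17 - 21) = ((-1 - 1*(-1))/(-1) + 32)*(17 - 21) = (-(-1 + 1) + 32)*(-4) = (-1*0 + 32)*(-4) = (0 + 32)*(-4) = 32*(-4) = -128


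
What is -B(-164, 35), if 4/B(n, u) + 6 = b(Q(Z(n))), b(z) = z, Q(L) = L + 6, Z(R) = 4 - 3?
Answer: -4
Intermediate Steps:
Z(R) = 1
Q(L) = 6 + L
B(n, u) = 4 (B(n, u) = 4/(-6 + (6 + 1)) = 4/(-6 + 7) = 4/1 = 4*1 = 4)
-B(-164, 35) = -1*4 = -4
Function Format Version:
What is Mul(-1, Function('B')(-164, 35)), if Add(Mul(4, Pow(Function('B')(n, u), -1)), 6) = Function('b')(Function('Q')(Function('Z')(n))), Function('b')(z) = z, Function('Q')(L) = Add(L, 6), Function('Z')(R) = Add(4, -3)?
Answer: -4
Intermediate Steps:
Function('Z')(R) = 1
Function('Q')(L) = Add(6, L)
Function('B')(n, u) = 4 (Function('B')(n, u) = Mul(4, Pow(Add(-6, Add(6, 1)), -1)) = Mul(4, Pow(Add(-6, 7), -1)) = Mul(4, Pow(1, -1)) = Mul(4, 1) = 4)
Mul(-1, Function('B')(-164, 35)) = Mul(-1, 4) = -4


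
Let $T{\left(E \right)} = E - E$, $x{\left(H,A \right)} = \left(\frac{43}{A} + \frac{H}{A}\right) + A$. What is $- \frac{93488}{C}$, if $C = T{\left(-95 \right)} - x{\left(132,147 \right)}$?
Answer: $\frac{245406}{389} \approx 630.86$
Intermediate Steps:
$x{\left(H,A \right)} = A + \frac{43}{A} + \frac{H}{A}$
$T{\left(E \right)} = 0$
$C = - \frac{3112}{21}$ ($C = 0 - \frac{43 + 132 + 147^{2}}{147} = 0 - \frac{43 + 132 + 21609}{147} = 0 - \frac{1}{147} \cdot 21784 = 0 - \frac{3112}{21} = - \frac{3112}{21} \approx -148.19$)
$- \frac{93488}{C} = - \frac{93488}{- \frac{3112}{21}} = \left(-93488\right) \left(- \frac{21}{3112}\right) = \frac{245406}{389}$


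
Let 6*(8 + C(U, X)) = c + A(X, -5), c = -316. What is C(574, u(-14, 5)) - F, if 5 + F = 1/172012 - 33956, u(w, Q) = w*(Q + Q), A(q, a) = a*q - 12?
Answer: 5850988179/172012 ≈ 34015.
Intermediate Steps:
A(q, a) = -12 + a*q
u(w, Q) = 2*Q*w (u(w, Q) = w*(2*Q) = 2*Q*w)
C(U, X) = -188/3 - 5*X/6 (C(U, X) = -8 + (-316 + (-12 - 5*X))/6 = -8 + (-328 - 5*X)/6 = -8 + (-164/3 - 5*X/6) = -188/3 - 5*X/6)
F = -5841699531/172012 (F = -5 + (1/172012 - 33956) = -5 - 5840839471/172012 = -5841699531/172012 ≈ -33961.)
C(574, u(-14, 5)) - F = (-188/3 - 5*5*(-14)/3) - 1*(-5841699531/172012) = (-188/3 - ⅚*(-140)) + 5841699531/172012 = (-188/3 + 350/3) + 5841699531/172012 = 54 + 5841699531/172012 = 5850988179/172012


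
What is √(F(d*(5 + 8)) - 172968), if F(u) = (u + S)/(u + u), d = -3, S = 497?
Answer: I*√263093259/39 ≈ 415.9*I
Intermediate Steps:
F(u) = (497 + u)/(2*u) (F(u) = (u + 497)/(u + u) = (497 + u)/((2*u)) = (497 + u)*(1/(2*u)) = (497 + u)/(2*u))
√(F(d*(5 + 8)) - 172968) = √((497 - 3*(5 + 8))/(2*((-3*(5 + 8)))) - 172968) = √((497 - 3*13)/(2*((-3*13))) - 172968) = √((½)*(497 - 39)/(-39) - 172968) = √((½)*(-1/39)*458 - 172968) = √(-229/39 - 172968) = √(-6745981/39) = I*√263093259/39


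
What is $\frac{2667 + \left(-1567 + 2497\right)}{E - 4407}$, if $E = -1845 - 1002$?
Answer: $- \frac{1199}{2418} \approx -0.49586$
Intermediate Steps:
$E = -2847$
$\frac{2667 + \left(-1567 + 2497\right)}{E - 4407} = \frac{2667 + \left(-1567 + 2497\right)}{-2847 - 4407} = \frac{2667 + 930}{-7254} = 3597 \left(- \frac{1}{7254}\right) = - \frac{1199}{2418}$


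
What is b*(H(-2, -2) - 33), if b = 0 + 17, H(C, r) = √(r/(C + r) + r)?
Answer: -561 + 17*I*√6/2 ≈ -561.0 + 20.821*I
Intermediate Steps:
H(C, r) = √(r + r/(C + r))
b = 17
b*(H(-2, -2) - 33) = 17*(√(-2*(1 - 2 - 2)/(-2 - 2)) - 33) = 17*(√(-2*(-3)/(-4)) - 33) = 17*(√(-2*(-¼)*(-3)) - 33) = 17*(√(-3/2) - 33) = 17*(I*√6/2 - 33) = 17*(-33 + I*√6/2) = -561 + 17*I*√6/2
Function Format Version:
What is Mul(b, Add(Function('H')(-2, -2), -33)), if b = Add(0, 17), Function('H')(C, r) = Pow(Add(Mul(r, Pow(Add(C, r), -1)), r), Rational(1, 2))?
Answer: Add(-561, Mul(Rational(17, 2), I, Pow(6, Rational(1, 2)))) ≈ Add(-561.00, Mul(20.821, I))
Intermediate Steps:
Function('H')(C, r) = Pow(Add(r, Mul(r, Pow(Add(C, r), -1))), Rational(1, 2))
b = 17
Mul(b, Add(Function('H')(-2, -2), -33)) = Mul(17, Add(Pow(Mul(-2, Pow(Add(-2, -2), -1), Add(1, -2, -2)), Rational(1, 2)), -33)) = Mul(17, Add(Pow(Mul(-2, Pow(-4, -1), -3), Rational(1, 2)), -33)) = Mul(17, Add(Pow(Mul(-2, Rational(-1, 4), -3), Rational(1, 2)), -33)) = Mul(17, Add(Pow(Rational(-3, 2), Rational(1, 2)), -33)) = Mul(17, Add(Mul(Rational(1, 2), I, Pow(6, Rational(1, 2))), -33)) = Mul(17, Add(-33, Mul(Rational(1, 2), I, Pow(6, Rational(1, 2))))) = Add(-561, Mul(Rational(17, 2), I, Pow(6, Rational(1, 2))))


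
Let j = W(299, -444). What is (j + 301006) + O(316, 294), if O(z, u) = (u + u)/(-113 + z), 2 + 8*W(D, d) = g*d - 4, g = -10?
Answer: 34981325/116 ≈ 3.0156e+5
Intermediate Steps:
W(D, d) = -3/4 - 5*d/4 (W(D, d) = -1/4 + (-10*d - 4)/8 = -1/4 + (-4 - 10*d)/8 = -1/4 + (-1/2 - 5*d/4) = -3/4 - 5*d/4)
O(z, u) = 2*u/(-113 + z) (O(z, u) = (2*u)/(-113 + z) = 2*u/(-113 + z))
j = 2217/4 (j = -3/4 - 5/4*(-444) = -3/4 + 555 = 2217/4 ≈ 554.25)
(j + 301006) + O(316, 294) = (2217/4 + 301006) + 2*294/(-113 + 316) = 1206241/4 + 2*294/203 = 1206241/4 + 2*294*(1/203) = 1206241/4 + 84/29 = 34981325/116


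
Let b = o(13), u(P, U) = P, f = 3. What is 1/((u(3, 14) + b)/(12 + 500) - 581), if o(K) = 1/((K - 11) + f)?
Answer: -160/92959 ≈ -0.0017212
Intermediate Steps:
o(K) = 1/(-8 + K) (o(K) = 1/((K - 11) + 3) = 1/((-11 + K) + 3) = 1/(-8 + K))
b = ⅕ (b = 1/(-8 + 13) = 1/5 = ⅕ ≈ 0.20000)
1/((u(3, 14) + b)/(12 + 500) - 581) = 1/((3 + ⅕)/(12 + 500) - 581) = 1/((16/5)/512 - 581) = 1/((16/5)*(1/512) - 581) = 1/(1/160 - 581) = 1/(-92959/160) = -160/92959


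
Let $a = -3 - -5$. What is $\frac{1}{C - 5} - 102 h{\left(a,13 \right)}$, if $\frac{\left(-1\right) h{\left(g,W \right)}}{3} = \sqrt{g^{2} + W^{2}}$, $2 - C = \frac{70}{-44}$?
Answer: $- \frac{22}{31} + 306 \sqrt{173} \approx 4024.1$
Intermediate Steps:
$a = 2$ ($a = -3 + 5 = 2$)
$C = \frac{79}{22}$ ($C = 2 - \frac{70}{-44} = 2 - 70 \left(- \frac{1}{44}\right) = 2 - - \frac{35}{22} = 2 + \frac{35}{22} = \frac{79}{22} \approx 3.5909$)
$h{\left(g,W \right)} = - 3 \sqrt{W^{2} + g^{2}}$ ($h{\left(g,W \right)} = - 3 \sqrt{g^{2} + W^{2}} = - 3 \sqrt{W^{2} + g^{2}}$)
$\frac{1}{C - 5} - 102 h{\left(a,13 \right)} = \frac{1}{\frac{79}{22} - 5} - 102 \left(- 3 \sqrt{13^{2} + 2^{2}}\right) = \frac{1}{- \frac{31}{22}} - 102 \left(- 3 \sqrt{169 + 4}\right) = - \frac{22}{31} - 102 \left(- 3 \sqrt{173}\right) = - \frac{22}{31} + 306 \sqrt{173}$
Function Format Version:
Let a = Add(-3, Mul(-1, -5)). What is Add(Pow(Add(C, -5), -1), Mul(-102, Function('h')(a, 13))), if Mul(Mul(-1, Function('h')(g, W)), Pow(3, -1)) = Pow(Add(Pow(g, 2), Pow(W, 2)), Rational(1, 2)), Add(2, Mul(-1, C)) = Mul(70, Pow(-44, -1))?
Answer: Add(Rational(-22, 31), Mul(306, Pow(173, Rational(1, 2)))) ≈ 4024.1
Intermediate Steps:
a = 2 (a = Add(-3, 5) = 2)
C = Rational(79, 22) (C = Add(2, Mul(-1, Mul(70, Pow(-44, -1)))) = Add(2, Mul(-1, Mul(70, Rational(-1, 44)))) = Add(2, Mul(-1, Rational(-35, 22))) = Add(2, Rational(35, 22)) = Rational(79, 22) ≈ 3.5909)
Function('h')(g, W) = Mul(-3, Pow(Add(Pow(W, 2), Pow(g, 2)), Rational(1, 2))) (Function('h')(g, W) = Mul(-3, Pow(Add(Pow(g, 2), Pow(W, 2)), Rational(1, 2))) = Mul(-3, Pow(Add(Pow(W, 2), Pow(g, 2)), Rational(1, 2))))
Add(Pow(Add(C, -5), -1), Mul(-102, Function('h')(a, 13))) = Add(Pow(Add(Rational(79, 22), -5), -1), Mul(-102, Mul(-3, Pow(Add(Pow(13, 2), Pow(2, 2)), Rational(1, 2))))) = Add(Pow(Rational(-31, 22), -1), Mul(-102, Mul(-3, Pow(Add(169, 4), Rational(1, 2))))) = Add(Rational(-22, 31), Mul(-102, Mul(-3, Pow(173, Rational(1, 2))))) = Add(Rational(-22, 31), Mul(306, Pow(173, Rational(1, 2))))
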